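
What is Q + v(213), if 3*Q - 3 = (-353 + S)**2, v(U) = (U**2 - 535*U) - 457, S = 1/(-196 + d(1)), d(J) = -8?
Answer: -3433883447/124848 ≈ -27505.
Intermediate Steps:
S = -1/204 (S = 1/(-196 - 8) = 1/(-204) = -1/204 ≈ -0.0049020)
v(U) = -457 + U**2 - 535*U
Q = 5185997017/124848 (Q = 1 + (-353 - 1/204)**2/3 = 1 + (-72013/204)**2/3 = 1 + (1/3)*(5185872169/41616) = 1 + 5185872169/124848 = 5185997017/124848 ≈ 41539.)
Q + v(213) = 5185997017/124848 + (-457 + 213**2 - 535*213) = 5185997017/124848 + (-457 + 45369 - 113955) = 5185997017/124848 - 69043 = -3433883447/124848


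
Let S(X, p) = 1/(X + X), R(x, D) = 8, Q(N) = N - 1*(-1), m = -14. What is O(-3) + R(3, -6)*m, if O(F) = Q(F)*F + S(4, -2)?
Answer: -847/8 ≈ -105.88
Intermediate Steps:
Q(N) = 1 + N (Q(N) = N + 1 = 1 + N)
S(X, p) = 1/(2*X)
O(F) = ⅛ + F*(1 + F) (O(F) = (1 + F)*F + (½)/4 = F*(1 + F) + (½)*(¼) = F*(1 + F) + ⅛ = ⅛ + F*(1 + F))
O(-3) + R(3, -6)*m = (⅛ - 3 + (-3)²) + 8*(-14) = (⅛ - 3 + 9) - 112 = 49/8 - 112 = -847/8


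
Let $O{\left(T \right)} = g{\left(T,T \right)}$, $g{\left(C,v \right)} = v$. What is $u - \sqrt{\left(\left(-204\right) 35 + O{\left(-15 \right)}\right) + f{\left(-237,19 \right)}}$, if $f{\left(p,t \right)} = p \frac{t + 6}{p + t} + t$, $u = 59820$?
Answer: $59820 - \frac{7 i \sqrt{6894686}}{218} \approx 59820.0 - 84.314 i$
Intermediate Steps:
$O{\left(T \right)} = T$
$f{\left(p,t \right)} = t + \frac{p \left(6 + t\right)}{p + t}$ ($f{\left(p,t \right)} = p \frac{6 + t}{p + t} + t = \frac{p \left(6 + t\right)}{p + t} + t = t + \frac{p \left(6 + t\right)}{p + t}$)
$u - \sqrt{\left(\left(-204\right) 35 + O{\left(-15 \right)}\right) + f{\left(-237,19 \right)}} = 59820 - \sqrt{\left(\left(-204\right) 35 - 15\right) + \frac{19^{2} + 6 \left(-237\right) + 2 \left(-237\right) 19}{-237 + 19}} = 59820 - \sqrt{\left(-7140 - 15\right) + \frac{361 - 1422 - 9006}{-218}} = 59820 - \sqrt{-7155 - - \frac{10067}{218}} = 59820 - \sqrt{-7155 + \frac{10067}{218}} = 59820 - \sqrt{- \frac{1549723}{218}} = 59820 - \frac{7 i \sqrt{6894686}}{218}$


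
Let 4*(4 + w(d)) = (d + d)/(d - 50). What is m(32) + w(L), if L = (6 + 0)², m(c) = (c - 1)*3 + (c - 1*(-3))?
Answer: 859/7 ≈ 122.71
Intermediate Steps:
m(c) = 4*c (m(c) = (-1 + c)*3 + (c + 3) = (-3 + 3*c) + (3 + c) = 4*c)
L = 36 (L = 6² = 36)
w(d) = -4 + d/(2*(-50 + d)) (w(d) = -4 + ((d + d)/(d - 50))/4 = -4 + ((2*d)/(-50 + d))/4 = -4 + (2*d/(-50 + d))/4 = -4 + d/(2*(-50 + d)))
m(32) + w(L) = 4*32 + (400 - 7*36)/(2*(-50 + 36)) = 128 + (½)*(400 - 252)/(-14) = 128 + (½)*(-1/14)*148 = 128 - 37/7 = 859/7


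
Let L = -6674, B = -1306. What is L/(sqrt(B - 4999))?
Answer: 6674*I*sqrt(6305)/6305 ≈ 84.051*I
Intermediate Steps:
L/(sqrt(B - 4999)) = -6674/sqrt(-1306 - 4999) = -6674*(-I*sqrt(6305)/6305) = -(-6674)*I*sqrt(6305)/6305 = 6674*I*sqrt(6305)/6305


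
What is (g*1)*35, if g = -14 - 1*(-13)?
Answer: -35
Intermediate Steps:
g = -1 (g = -14 + 13 = -1)
(g*1)*35 = -1*1*35 = -1*35 = -35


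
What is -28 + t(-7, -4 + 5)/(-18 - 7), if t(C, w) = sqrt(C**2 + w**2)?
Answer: -28 - sqrt(2)/5 ≈ -28.283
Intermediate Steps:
-28 + t(-7, -4 + 5)/(-18 - 7) = -28 + sqrt((-7)**2 + (-4 + 5)**2)/(-18 - 7) = -28 + sqrt(49 + 1**2)/(-25) = -28 - sqrt(49 + 1)/25 = -28 - sqrt(2)/5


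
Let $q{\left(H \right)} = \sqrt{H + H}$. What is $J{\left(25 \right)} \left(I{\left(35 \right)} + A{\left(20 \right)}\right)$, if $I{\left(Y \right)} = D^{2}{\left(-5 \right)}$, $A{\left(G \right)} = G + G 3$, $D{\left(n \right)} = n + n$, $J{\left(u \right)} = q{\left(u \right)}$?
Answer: $900 \sqrt{2} \approx 1272.8$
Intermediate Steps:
$q{\left(H \right)} = \sqrt{2} \sqrt{H}$ ($q{\left(H \right)} = \sqrt{2 H} = \sqrt{2} \sqrt{H}$)
$J{\left(u \right)} = \sqrt{2} \sqrt{u}$
$D{\left(n \right)} = 2 n$
$A{\left(G \right)} = 4 G$ ($A{\left(G \right)} = G + 3 G = 4 G$)
$I{\left(Y \right)} = 100$ ($I{\left(Y \right)} = \left(2 \left(-5\right)\right)^{2} = \left(-10\right)^{2} = 100$)
$J{\left(25 \right)} \left(I{\left(35 \right)} + A{\left(20 \right)}\right) = \sqrt{2} \sqrt{25} \left(100 + 4 \cdot 20\right) = \sqrt{2} \cdot 5 \left(100 + 80\right) = 5 \sqrt{2} \cdot 180 = 900 \sqrt{2}$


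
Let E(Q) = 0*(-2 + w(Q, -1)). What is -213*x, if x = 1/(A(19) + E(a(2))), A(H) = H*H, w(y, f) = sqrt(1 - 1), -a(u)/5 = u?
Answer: -213/361 ≈ -0.59003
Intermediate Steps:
a(u) = -5*u
w(y, f) = 0 (w(y, f) = sqrt(0) = 0)
E(Q) = 0 (E(Q) = 0*(-2 + 0) = 0*(-2) = 0)
A(H) = H**2
x = 1/361 (x = 1/(19**2 + 0) = 1/(361 + 0) = 1/361 ≈ 0.0027701)
-213*x = -213*1/361 = -213/361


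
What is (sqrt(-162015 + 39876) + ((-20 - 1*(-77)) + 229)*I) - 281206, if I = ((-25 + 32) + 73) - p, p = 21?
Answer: -264332 + 3*I*sqrt(13571) ≈ -2.6433e+5 + 349.48*I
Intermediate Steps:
I = 59 (I = ((-25 + 32) + 73) - 1*21 = (7 + 73) - 21 = 80 - 21 = 59)
(sqrt(-162015 + 39876) + ((-20 - 1*(-77)) + 229)*I) - 281206 = (sqrt(-162015 + 39876) + ((-20 - 1*(-77)) + 229)*59) - 281206 = (sqrt(-122139) + ((-20 + 77) + 229)*59) - 281206 = (3*I*sqrt(13571) + (57 + 229)*59) - 281206 = (3*I*sqrt(13571) + 286*59) - 281206 = (3*I*sqrt(13571) + 16874) - 281206 = (16874 + 3*I*sqrt(13571)) - 281206 = -264332 + 3*I*sqrt(13571)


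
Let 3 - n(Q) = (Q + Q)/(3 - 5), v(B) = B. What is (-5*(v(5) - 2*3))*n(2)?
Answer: 25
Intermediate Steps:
n(Q) = 3 + Q (n(Q) = 3 - (Q + Q)/(3 - 5) = 3 - 2*Q/(-2) = 3 - 2*Q*(-1)/2 = 3 - (-1)*Q = 3 + Q)
(-5*(v(5) - 2*3))*n(2) = (-5*(5 - 2*3))*(3 + 2) = -5*(5 - 6)*5 = -5*(-1)*5 = 5*5 = 25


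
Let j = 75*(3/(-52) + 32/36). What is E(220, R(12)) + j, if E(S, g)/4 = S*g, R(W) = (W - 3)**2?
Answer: 11129405/156 ≈ 71342.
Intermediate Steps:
R(W) = (-3 + W)**2
E(S, g) = 4*S*g (E(S, g) = 4*(S*g) = 4*S*g)
j = 9725/156 (j = 75*(3*(-1/52) + 32*(1/36)) = 75*(-3/52 + 8/9) = 75*(389/468) = 9725/156 ≈ 62.340)
E(220, R(12)) + j = 4*220*(-3 + 12)**2 + 9725/156 = 4*220*9**2 + 9725/156 = 4*220*81 + 9725/156 = 71280 + 9725/156 = 11129405/156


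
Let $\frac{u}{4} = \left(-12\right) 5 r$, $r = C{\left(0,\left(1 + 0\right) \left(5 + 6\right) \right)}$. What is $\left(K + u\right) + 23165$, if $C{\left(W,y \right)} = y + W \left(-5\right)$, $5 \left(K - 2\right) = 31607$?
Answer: $\frac{134242}{5} \approx 26848.0$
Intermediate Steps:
$K = \frac{31617}{5}$ ($K = 2 + \frac{1}{5} \cdot 31607 = 2 + \frac{31607}{5} = \frac{31617}{5} \approx 6323.4$)
$C{\left(W,y \right)} = y - 5 W$
$r = 11$ ($r = \left(1 + 0\right) \left(5 + 6\right) - 0 = 1 \cdot 11 + 0 = 11 + 0 = 11$)
$u = -2640$ ($u = 4 \left(-12\right) 5 \cdot 11 = 4 \left(\left(-60\right) 11\right) = 4 \left(-660\right) = -2640$)
$\left(K + u\right) + 23165 = \left(\frac{31617}{5} - 2640\right) + 23165 = \frac{18417}{5} + 23165 = \frac{134242}{5}$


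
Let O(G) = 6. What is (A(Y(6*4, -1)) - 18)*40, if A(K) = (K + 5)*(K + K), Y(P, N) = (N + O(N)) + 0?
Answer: 3280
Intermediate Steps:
Y(P, N) = 6 + N (Y(P, N) = (N + 6) + 0 = (6 + N) + 0 = 6 + N)
A(K) = 2*K*(5 + K) (A(K) = (5 + K)*(2*K) = 2*K*(5 + K))
(A(Y(6*4, -1)) - 18)*40 = (2*(6 - 1)*(5 + (6 - 1)) - 18)*40 = (2*5*(5 + 5) - 18)*40 = (2*5*10 - 18)*40 = (100 - 18)*40 = 82*40 = 3280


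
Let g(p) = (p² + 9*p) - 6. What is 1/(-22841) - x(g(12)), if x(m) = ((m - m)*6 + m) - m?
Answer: -1/22841 ≈ -4.3781e-5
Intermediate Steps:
g(p) = -6 + p² + 9*p
x(m) = 0 (x(m) = (0*6 + m) - m = (0 + m) - m = m - m = 0)
1/(-22841) - x(g(12)) = 1/(-22841) - 1*0 = -1/22841 + 0 = -1/22841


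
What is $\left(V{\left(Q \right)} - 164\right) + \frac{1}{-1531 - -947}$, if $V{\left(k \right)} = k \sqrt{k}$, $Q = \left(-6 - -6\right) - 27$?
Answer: $- \frac{95777}{584} - 81 i \sqrt{3} \approx -164.0 - 140.3 i$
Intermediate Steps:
$Q = -27$ ($Q = \left(-6 + 6\right) - 27 = 0 - 27 = -27$)
$V{\left(k \right)} = k^{\frac{3}{2}}$
$\left(V{\left(Q \right)} - 164\right) + \frac{1}{-1531 - -947} = \left(\left(-27\right)^{\frac{3}{2}} - 164\right) + \frac{1}{-1531 - -947} = \left(- 81 i \sqrt{3} - 164\right) + \frac{1}{-1531 + 947} = \left(-164 - 81 i \sqrt{3}\right) + \frac{1}{-584} = \left(-164 - 81 i \sqrt{3}\right) - \frac{1}{584} = - \frac{95777}{584} - 81 i \sqrt{3}$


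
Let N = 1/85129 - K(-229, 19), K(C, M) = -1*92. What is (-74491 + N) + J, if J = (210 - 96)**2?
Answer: -5227175986/85129 ≈ -61403.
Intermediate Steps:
K(C, M) = -92
J = 12996 (J = 114**2 = 12996)
N = 7831869/85129 (N = 1/85129 - 1*(-92) = 1/85129 + 92 = 7831869/85129 ≈ 92.000)
(-74491 + N) + J = (-74491 + 7831869/85129) + 12996 = -6333512470/85129 + 12996 = -5227175986/85129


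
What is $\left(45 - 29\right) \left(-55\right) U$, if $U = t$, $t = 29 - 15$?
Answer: $-12320$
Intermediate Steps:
$t = 14$ ($t = 29 - 15 = 14$)
$U = 14$
$\left(45 - 29\right) \left(-55\right) U = \left(45 - 29\right) \left(-55\right) 14 = 16 \left(-55\right) 14 = \left(-880\right) 14 = -12320$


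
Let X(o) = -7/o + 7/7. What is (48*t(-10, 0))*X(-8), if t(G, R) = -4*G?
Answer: 3600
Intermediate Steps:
X(o) = 1 - 7/o (X(o) = -7/o + 7*(⅐) = -7/o + 1 = 1 - 7/o)
(48*t(-10, 0))*X(-8) = (48*(-4*(-10)))*((-7 - 8)/(-8)) = (48*40)*(-⅛*(-15)) = 1920*(15/8) = 3600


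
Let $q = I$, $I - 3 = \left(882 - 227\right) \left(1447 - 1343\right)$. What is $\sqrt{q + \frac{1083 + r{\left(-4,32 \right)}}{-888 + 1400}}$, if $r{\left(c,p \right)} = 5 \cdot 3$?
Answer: $\frac{\sqrt{17440037}}{16} \approx 261.01$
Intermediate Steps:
$r{\left(c,p \right)} = 15$
$I = 68123$ ($I = 3 + \left(882 - 227\right) \left(1447 - 1343\right) = 3 + 655 \cdot 104 = 3 + 68120 = 68123$)
$q = 68123$
$\sqrt{q + \frac{1083 + r{\left(-4,32 \right)}}{-888 + 1400}} = \sqrt{68123 + \frac{1083 + 15}{-888 + 1400}} = \sqrt{68123 + \frac{1098}{512}} = \sqrt{68123 + 1098 \cdot \frac{1}{512}} = \sqrt{68123 + \frac{549}{256}} = \sqrt{\frac{17440037}{256}} = \frac{\sqrt{17440037}}{16}$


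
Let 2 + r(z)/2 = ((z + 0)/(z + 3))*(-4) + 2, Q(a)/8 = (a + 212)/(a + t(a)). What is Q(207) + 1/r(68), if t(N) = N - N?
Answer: 1808791/112608 ≈ 16.063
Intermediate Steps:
t(N) = 0
Q(a) = 8*(212 + a)/a (Q(a) = 8*((a + 212)/(a + 0)) = 8*((212 + a)/a) = 8*(212 + a)/a)
r(z) = -8*z/(3 + z) (r(z) = -4 + 2*(((z + 0)/(z + 3))*(-4) + 2) = -4 + 2*((z/(3 + z))*(-4) + 2) = -4 + 2*(-4*z/(3 + z) + 2) = -4 + 2*(2 - 4*z/(3 + z)) = -4 + (4 - 8*z/(3 + z)) = -8*z/(3 + z))
Q(207) + 1/r(68) = (8 + 1696/207) + 1/(-8*68/(3 + 68)) = (8 + 1696*(1/207)) + 1/(-8*68/71) = (8 + 1696/207) + 1/(-8*68*1/71) = 3352/207 + 1/(-544/71) = 3352/207 - 71/544 = 1808791/112608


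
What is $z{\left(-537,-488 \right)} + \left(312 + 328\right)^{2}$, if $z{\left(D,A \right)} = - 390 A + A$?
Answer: $599432$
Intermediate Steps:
$z{\left(D,A \right)} = - 389 A$
$z{\left(-537,-488 \right)} + \left(312 + 328\right)^{2} = \left(-389\right) \left(-488\right) + \left(312 + 328\right)^{2} = 189832 + 640^{2} = 189832 + 409600 = 599432$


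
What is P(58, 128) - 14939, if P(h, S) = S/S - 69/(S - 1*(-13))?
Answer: -702109/47 ≈ -14938.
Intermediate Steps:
P(h, S) = 1 - 69/(13 + S) (P(h, S) = 1 - 69/(S + 13) = 1 - 69/(13 + S))
P(58, 128) - 14939 = (-56 + 128)/(13 + 128) - 14939 = 72/141 - 14939 = (1/141)*72 - 14939 = 24/47 - 14939 = -702109/47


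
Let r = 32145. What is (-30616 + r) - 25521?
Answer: -23992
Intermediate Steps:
(-30616 + r) - 25521 = (-30616 + 32145) - 25521 = 1529 - 25521 = -23992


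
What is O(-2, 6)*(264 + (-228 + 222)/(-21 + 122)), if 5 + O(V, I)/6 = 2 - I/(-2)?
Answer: 0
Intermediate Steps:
O(V, I) = -18 + 3*I (O(V, I) = -30 + 6*(2 - I/(-2)) = -30 + 6*(2 - I*(-1)/2) = -30 + 6*(2 - (-1)*I/2) = -30 + 6*(2 + I/2) = -30 + (12 + 3*I) = -18 + 3*I)
O(-2, 6)*(264 + (-228 + 222)/(-21 + 122)) = (-18 + 3*6)*(264 + (-228 + 222)/(-21 + 122)) = (-18 + 18)*(264 - 6/101) = 0*(264 - 6*1/101) = 0*(264 - 6/101) = 0*(26658/101) = 0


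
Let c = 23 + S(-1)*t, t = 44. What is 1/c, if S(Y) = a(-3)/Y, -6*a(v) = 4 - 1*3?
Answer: 3/91 ≈ 0.032967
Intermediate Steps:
a(v) = -⅙ (a(v) = -(4 - 1*3)/6 = -(4 - 3)/6 = -⅙*1 = -⅙)
S(Y) = -1/(6*Y)
c = 91/3 (c = 23 - ⅙/(-1)*44 = 23 - ⅙*(-1)*44 = 23 + (⅙)*44 = 23 + 22/3 = 91/3 ≈ 30.333)
1/c = 1/(91/3) = 3/91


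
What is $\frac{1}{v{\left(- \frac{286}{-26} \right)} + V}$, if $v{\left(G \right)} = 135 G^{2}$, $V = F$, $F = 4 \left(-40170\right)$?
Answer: $- \frac{1}{144345} \approx -6.9278 \cdot 10^{-6}$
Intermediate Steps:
$F = -160680$
$V = -160680$
$\frac{1}{v{\left(- \frac{286}{-26} \right)} + V} = \frac{1}{135 \left(- \frac{286}{-26}\right)^{2} - 160680} = \frac{1}{135 \left(\left(-286\right) \left(- \frac{1}{26}\right)\right)^{2} - 160680} = \frac{1}{135 \cdot 11^{2} - 160680} = \frac{1}{135 \cdot 121 - 160680} = \frac{1}{16335 - 160680} = \frac{1}{-144345} = - \frac{1}{144345}$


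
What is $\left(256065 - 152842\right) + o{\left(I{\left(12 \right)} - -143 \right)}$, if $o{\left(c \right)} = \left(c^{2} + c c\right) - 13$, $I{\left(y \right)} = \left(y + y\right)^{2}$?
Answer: $1137132$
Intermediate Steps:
$I{\left(y \right)} = 4 y^{2}$ ($I{\left(y \right)} = \left(2 y\right)^{2} = 4 y^{2}$)
$o{\left(c \right)} = -13 + 2 c^{2}$ ($o{\left(c \right)} = \left(c^{2} + c^{2}\right) - 13 = 2 c^{2} - 13 = -13 + 2 c^{2}$)
$\left(256065 - 152842\right) + o{\left(I{\left(12 \right)} - -143 \right)} = \left(256065 - 152842\right) - \left(13 - 2 \left(4 \cdot 12^{2} - -143\right)^{2}\right) = 103223 - \left(13 - 2 \left(4 \cdot 144 + 143\right)^{2}\right) = 103223 - \left(13 - 2 \left(576 + 143\right)^{2}\right) = 103223 - \left(13 - 2 \cdot 719^{2}\right) = 103223 + \left(-13 + 2 \cdot 516961\right) = 103223 + \left(-13 + 1033922\right) = 103223 + 1033909 = 1137132$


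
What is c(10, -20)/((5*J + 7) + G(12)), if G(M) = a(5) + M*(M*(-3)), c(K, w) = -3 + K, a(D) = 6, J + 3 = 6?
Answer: -7/404 ≈ -0.017327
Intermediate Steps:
J = 3 (J = -3 + 6 = 3)
G(M) = 6 - 3*M² (G(M) = 6 + M*(M*(-3)) = 6 + M*(-3*M) = 6 - 3*M²)
c(10, -20)/((5*J + 7) + G(12)) = (-3 + 10)/((5*3 + 7) + (6 - 3*12²)) = 7/((15 + 7) + (6 - 3*144)) = 7/(22 + (6 - 432)) = 7/(22 - 426) = 7/(-404) = -1/404*7 = -7/404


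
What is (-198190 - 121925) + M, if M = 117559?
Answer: -202556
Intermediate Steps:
(-198190 - 121925) + M = (-198190 - 121925) + 117559 = -320115 + 117559 = -202556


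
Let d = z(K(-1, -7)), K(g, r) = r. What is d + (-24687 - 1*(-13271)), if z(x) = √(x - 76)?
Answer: -11416 + I*√83 ≈ -11416.0 + 9.1104*I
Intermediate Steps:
z(x) = √(-76 + x)
d = I*√83 (d = √(-76 - 7) = √(-83) = I*√83 ≈ 9.1104*I)
d + (-24687 - 1*(-13271)) = I*√83 + (-24687 - 1*(-13271)) = I*√83 + (-24687 + 13271) = I*√83 - 11416 = -11416 + I*√83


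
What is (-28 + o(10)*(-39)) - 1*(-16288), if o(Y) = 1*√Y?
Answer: 16260 - 39*√10 ≈ 16137.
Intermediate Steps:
o(Y) = √Y
(-28 + o(10)*(-39)) - 1*(-16288) = (-28 + √10*(-39)) - 1*(-16288) = (-28 - 39*√10) + 16288 = 16260 - 39*√10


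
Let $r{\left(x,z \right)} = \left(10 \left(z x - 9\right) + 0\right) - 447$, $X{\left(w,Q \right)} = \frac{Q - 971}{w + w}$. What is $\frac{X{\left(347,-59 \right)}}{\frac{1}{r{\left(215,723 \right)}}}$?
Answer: $- \frac{800265195}{347} \approx -2.3062 \cdot 10^{6}$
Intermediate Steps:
$X{\left(w,Q \right)} = \frac{-971 + Q}{2 w}$
$r{\left(x,z \right)} = -537 + 10 x z$ ($r{\left(x,z \right)} = \left(10 \left(x z - 9\right) + 0\right) - 447 = \left(10 \left(-9 + x z\right) + 0\right) - 447 = \left(\left(-90 + 10 x z\right) + 0\right) - 447 = \left(-90 + 10 x z\right) - 447 = -537 + 10 x z$)
$\frac{X{\left(347,-59 \right)}}{\frac{1}{r{\left(215,723 \right)}}} = \frac{\frac{1}{2} \cdot \frac{1}{347} \left(-971 - 59\right)}{\frac{1}{-537 + 10 \cdot 215 \cdot 723}} = \frac{\frac{1}{2} \cdot \frac{1}{347} \left(-1030\right)}{\frac{1}{-537 + 1554450}} = - \frac{515}{347 \cdot \frac{1}{1553913}} = - \frac{515 \frac{1}{\frac{1}{1553913}}}{347} = \left(- \frac{515}{347}\right) 1553913 = - \frac{800265195}{347}$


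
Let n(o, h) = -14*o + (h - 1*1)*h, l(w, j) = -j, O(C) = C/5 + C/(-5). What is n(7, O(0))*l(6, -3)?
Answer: -294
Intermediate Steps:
O(C) = 0 (O(C) = C*(1/5) + C*(-1/5) = C/5 - C/5 = 0)
n(o, h) = -14*o + h*(-1 + h) (n(o, h) = -14*o + (h - 1)*h = -14*o + (-1 + h)*h = -14*o + h*(-1 + h))
n(7, O(0))*l(6, -3) = (0**2 - 1*0 - 14*7)*(-1*(-3)) = (0 + 0 - 98)*3 = -98*3 = -294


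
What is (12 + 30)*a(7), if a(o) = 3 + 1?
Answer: 168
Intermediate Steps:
a(o) = 4
(12 + 30)*a(7) = (12 + 30)*4 = 42*4 = 168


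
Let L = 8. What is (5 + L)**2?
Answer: 169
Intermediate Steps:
(5 + L)**2 = (5 + 8)**2 = 13**2 = 169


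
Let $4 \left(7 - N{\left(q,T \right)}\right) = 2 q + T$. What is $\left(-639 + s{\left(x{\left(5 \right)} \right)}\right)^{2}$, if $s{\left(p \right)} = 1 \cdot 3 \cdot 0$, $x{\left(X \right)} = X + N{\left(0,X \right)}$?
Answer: $408321$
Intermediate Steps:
$N{\left(q,T \right)} = 7 - \frac{q}{2} - \frac{T}{4}$ ($N{\left(q,T \right)} = 7 - \frac{2 q + T}{4} = 7 - \frac{T + 2 q}{4} = 7 - \left(\frac{q}{2} + \frac{T}{4}\right) = 7 - \frac{q}{2} - \frac{T}{4}$)
$x{\left(X \right)} = 7 + \frac{3 X}{4}$ ($x{\left(X \right)} = X - \left(-7 + \frac{X}{4}\right) = 7 + \frac{3 X}{4}$)
$s{\left(p \right)} = 0$ ($s{\left(p \right)} = 3 \cdot 0 = 0$)
$\left(-639 + s{\left(x{\left(5 \right)} \right)}\right)^{2} = \left(-639 + 0\right)^{2} = \left(-639\right)^{2} = 408321$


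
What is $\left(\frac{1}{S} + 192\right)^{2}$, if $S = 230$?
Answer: $\frac{1950193921}{52900} \approx 36866.0$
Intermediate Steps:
$\left(\frac{1}{S} + 192\right)^{2} = \left(\frac{1}{230} + 192\right)^{2} = \left(\frac{44161}{230}\right)^{2} = \frac{1950193921}{52900}$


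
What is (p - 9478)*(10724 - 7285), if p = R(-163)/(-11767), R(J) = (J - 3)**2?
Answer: -383638270898/11767 ≈ -3.2603e+7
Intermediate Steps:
R(J) = (-3 + J)**2
p = -27556/11767 (p = (-3 - 163)**2/(-11767) = (-166)**2*(-1/11767) = 27556*(-1/11767) = -27556/11767 ≈ -2.3418)
(p - 9478)*(10724 - 7285) = (-27556/11767 - 9478)*(10724 - 7285) = -111555182/11767*3439 = -383638270898/11767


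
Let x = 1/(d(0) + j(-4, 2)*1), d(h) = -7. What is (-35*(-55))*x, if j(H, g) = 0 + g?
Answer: -385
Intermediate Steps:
j(H, g) = g
x = -⅕ (x = 1/(-7 + 2*1) = 1/(-7 + 2) = 1/(-5) = -⅕ ≈ -0.20000)
(-35*(-55))*x = -35*(-55)*(-⅕) = 1925*(-⅕) = -385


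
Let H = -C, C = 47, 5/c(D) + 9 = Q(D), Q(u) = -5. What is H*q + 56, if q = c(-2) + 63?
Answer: -40435/14 ≈ -2888.2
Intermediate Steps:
c(D) = -5/14 (c(D) = 5/(-9 - 5) = 5/(-14) = 5*(-1/14) = -5/14)
H = -47 (H = -1*47 = -47)
q = 877/14 (q = -5/14 + 63 = 877/14 ≈ 62.643)
H*q + 56 = -47*877/14 + 56 = -41219/14 + 56 = -40435/14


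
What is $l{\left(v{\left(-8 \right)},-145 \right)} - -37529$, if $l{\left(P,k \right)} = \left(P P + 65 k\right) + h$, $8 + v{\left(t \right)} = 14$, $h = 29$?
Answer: $28169$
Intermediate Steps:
$v{\left(t \right)} = 6$ ($v{\left(t \right)} = -8 + 14 = 6$)
$l{\left(P,k \right)} = 29 + P^{2} + 65 k$ ($l{\left(P,k \right)} = \left(P P + 65 k\right) + 29 = \left(P^{2} + 65 k\right) + 29 = 29 + P^{2} + 65 k$)
$l{\left(v{\left(-8 \right)},-145 \right)} - -37529 = \left(29 + 6^{2} + 65 \left(-145\right)\right) - -37529 = \left(29 + 36 - 9425\right) + 37529 = -9360 + 37529 = 28169$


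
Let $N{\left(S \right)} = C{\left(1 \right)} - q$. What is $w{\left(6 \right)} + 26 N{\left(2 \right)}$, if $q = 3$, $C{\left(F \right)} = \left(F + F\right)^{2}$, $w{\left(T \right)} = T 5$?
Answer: $56$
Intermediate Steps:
$w{\left(T \right)} = 5 T$
$C{\left(F \right)} = 4 F^{2}$ ($C{\left(F \right)} = \left(2 F\right)^{2} = 4 F^{2}$)
$N{\left(S \right)} = 1$ ($N{\left(S \right)} = 4 \cdot 1^{2} - 3 = 4 \cdot 1 - 3 = 4 - 3 = 1$)
$w{\left(6 \right)} + 26 N{\left(2 \right)} = 5 \cdot 6 + 26 \cdot 1 = 30 + 26 = 56$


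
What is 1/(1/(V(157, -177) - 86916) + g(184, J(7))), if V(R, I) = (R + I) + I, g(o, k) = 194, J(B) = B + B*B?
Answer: 87113/16899921 ≈ 0.0051546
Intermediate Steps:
J(B) = B + B²
V(R, I) = R + 2*I (V(R, I) = (I + R) + I = R + 2*I)
1/(1/(V(157, -177) - 86916) + g(184, J(7))) = 1/(1/((157 + 2*(-177)) - 86916) + 194) = 1/(1/((157 - 354) - 86916) + 194) = 1/(1/(-197 - 86916) + 194) = 1/(1/(-87113) + 194) = 1/(-1/87113 + 194) = 1/(16899921/87113) = 87113/16899921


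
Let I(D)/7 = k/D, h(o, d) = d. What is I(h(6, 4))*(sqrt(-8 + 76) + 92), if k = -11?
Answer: -1771 - 77*sqrt(17)/2 ≈ -1929.7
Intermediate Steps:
I(D) = -77/D (I(D) = 7*(-11/D) = -77/D)
I(h(6, 4))*(sqrt(-8 + 76) + 92) = (-77/4)*(sqrt(-8 + 76) + 92) = (-77*1/4)*(sqrt(68) + 92) = -77*(2*sqrt(17) + 92)/4 = -77*(92 + 2*sqrt(17))/4 = -1771 - 77*sqrt(17)/2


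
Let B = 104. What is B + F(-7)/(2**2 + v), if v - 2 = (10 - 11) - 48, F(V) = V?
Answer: 4479/43 ≈ 104.16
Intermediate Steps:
v = -47 (v = 2 + ((10 - 11) - 48) = 2 + (-1 - 48) = 2 - 49 = -47)
B + F(-7)/(2**2 + v) = 104 - 7/(2**2 - 47) = 104 - 7/(4 - 47) = 104 - 7/(-43) = 104 - 7*(-1/43) = 104 + 7/43 = 4479/43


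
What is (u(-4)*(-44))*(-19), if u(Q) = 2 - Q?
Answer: 5016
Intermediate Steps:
(u(-4)*(-44))*(-19) = ((2 - 1*(-4))*(-44))*(-19) = ((2 + 4)*(-44))*(-19) = (6*(-44))*(-19) = -264*(-19) = 5016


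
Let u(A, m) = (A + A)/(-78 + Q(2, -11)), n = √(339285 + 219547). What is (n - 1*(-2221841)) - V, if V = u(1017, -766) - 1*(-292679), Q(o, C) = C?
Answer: 171697452/89 + 4*√34927 ≈ 1.9299e+6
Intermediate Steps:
n = 4*√34927 (n = √558832 = 4*√34927 ≈ 747.55)
u(A, m) = -2*A/89 (u(A, m) = (A + A)/(-78 - 11) = (2*A)/(-89) = (2*A)*(-1/89) = -2*A/89)
V = 26046397/89 (V = -2/89*1017 - 1*(-292679) = -2034/89 + 292679 = 26046397/89 ≈ 2.9266e+5)
(n - 1*(-2221841)) - V = (4*√34927 - 1*(-2221841)) - 1*26046397/89 = (4*√34927 + 2221841) - 26046397/89 = (2221841 + 4*√34927) - 26046397/89 = 171697452/89 + 4*√34927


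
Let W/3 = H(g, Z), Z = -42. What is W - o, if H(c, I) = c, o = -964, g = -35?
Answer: 859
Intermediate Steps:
W = -105 (W = 3*(-35) = -105)
W - o = -105 - 1*(-964) = -105 + 964 = 859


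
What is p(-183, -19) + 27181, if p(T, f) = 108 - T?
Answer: 27472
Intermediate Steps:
p(-183, -19) + 27181 = (108 - 1*(-183)) + 27181 = (108 + 183) + 27181 = 291 + 27181 = 27472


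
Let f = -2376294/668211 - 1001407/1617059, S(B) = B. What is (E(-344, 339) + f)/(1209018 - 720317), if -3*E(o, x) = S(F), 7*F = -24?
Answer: -7646006171323/1232138419287388081 ≈ -6.2055e-6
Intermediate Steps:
F = -24/7 (F = (⅐)*(-24) = -24/7 ≈ -3.4286)
E(o, x) = 8/7 (E(o, x) = -⅓*(-24/7) = 8/7)
f = -1503919590741/360178870483 (f = -2376294*1/668211 - 1001407*1/1617059 = -792098/222737 - 1001407/1617059 = -1503919590741/360178870483 ≈ -4.1755)
(E(-344, 339) + f)/(1209018 - 720317) = (8/7 - 1503919590741/360178870483)/(1209018 - 720317) = -7646006171323/2521252093381/488701 = -7646006171323/2521252093381*1/488701 = -7646006171323/1232138419287388081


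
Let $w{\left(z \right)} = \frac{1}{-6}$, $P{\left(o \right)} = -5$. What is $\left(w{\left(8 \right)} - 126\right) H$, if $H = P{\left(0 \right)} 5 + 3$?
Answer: $\frac{8327}{3} \approx 2775.7$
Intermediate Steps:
$H = -22$ ($H = \left(-5\right) 5 + 3 = -25 + 3 = -22$)
$w{\left(z \right)} = - \frac{1}{6}$
$\left(w{\left(8 \right)} - 126\right) H = \left(- \frac{1}{6} - 126\right) \left(-22\right) = \left(- \frac{757}{6}\right) \left(-22\right) = \frac{8327}{3}$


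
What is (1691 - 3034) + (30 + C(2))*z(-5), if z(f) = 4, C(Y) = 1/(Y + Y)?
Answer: -1222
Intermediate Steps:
C(Y) = 1/(2*Y)
(1691 - 3034) + (30 + C(2))*z(-5) = (1691 - 3034) + (30 + (½)/2)*4 = -1343 + (30 + (½)*(½))*4 = -1343 + (30 + ¼)*4 = -1343 + (121/4)*4 = -1343 + 121 = -1222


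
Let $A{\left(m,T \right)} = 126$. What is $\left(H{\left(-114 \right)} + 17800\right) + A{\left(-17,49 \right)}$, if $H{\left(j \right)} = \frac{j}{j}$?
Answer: $17927$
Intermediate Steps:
$H{\left(j \right)} = 1$
$\left(H{\left(-114 \right)} + 17800\right) + A{\left(-17,49 \right)} = \left(1 + 17800\right) + 126 = 17801 + 126 = 17927$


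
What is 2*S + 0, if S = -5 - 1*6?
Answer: -22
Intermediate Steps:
S = -11 (S = -5 - 6 = -11)
2*S + 0 = 2*(-11) + 0 = -22 + 0 = -22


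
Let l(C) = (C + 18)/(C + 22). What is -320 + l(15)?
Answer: -11807/37 ≈ -319.11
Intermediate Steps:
l(C) = (18 + C)/(22 + C)
-320 + l(15) = -320 + (18 + 15)/(22 + 15) = -320 + 33/37 = -11807/37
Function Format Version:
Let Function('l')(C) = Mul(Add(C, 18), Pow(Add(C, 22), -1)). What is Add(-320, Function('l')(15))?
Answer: Rational(-11807, 37) ≈ -319.11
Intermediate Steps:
Function('l')(C) = Mul(Pow(Add(22, C), -1), Add(18, C)) (Function('l')(C) = Mul(Add(18, C), Pow(Add(22, C), -1)) = Mul(Pow(Add(22, C), -1), Add(18, C)))
Add(-320, Function('l')(15)) = Add(-320, Mul(Pow(Add(22, 15), -1), Add(18, 15))) = Add(-320, Mul(Pow(37, -1), 33)) = Add(-320, Mul(Rational(1, 37), 33)) = Add(-320, Rational(33, 37)) = Rational(-11807, 37)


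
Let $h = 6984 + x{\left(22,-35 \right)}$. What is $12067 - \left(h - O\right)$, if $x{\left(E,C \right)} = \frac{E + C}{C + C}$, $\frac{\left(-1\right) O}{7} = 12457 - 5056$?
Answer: $- \frac{3270693}{70} \approx -46724.0$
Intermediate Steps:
$O = -51807$ ($O = - 7 \left(12457 - 5056\right) = \left(-7\right) 7401 = -51807$)
$x{\left(E,C \right)} = \frac{C + E}{2 C}$
$h = \frac{488893}{70}$ ($h = 6984 + \frac{-35 + 22}{2 \left(-35\right)} = 6984 + \frac{1}{2} \left(- \frac{1}{35}\right) \left(-13\right) = 6984 + \frac{13}{70} = \frac{488893}{70} \approx 6984.2$)
$12067 - \left(h - O\right) = 12067 - \left(\frac{488893}{70} - -51807\right) = 12067 - \left(\frac{488893}{70} + 51807\right) = 12067 - \frac{4115383}{70} = - \frac{3270693}{70}$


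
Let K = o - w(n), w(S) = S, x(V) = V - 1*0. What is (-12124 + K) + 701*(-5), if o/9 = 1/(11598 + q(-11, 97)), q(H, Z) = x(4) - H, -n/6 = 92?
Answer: -58363064/3871 ≈ -15077.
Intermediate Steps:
x(V) = V (x(V) = V + 0 = V)
n = -552 (n = -6*92 = -552)
q(H, Z) = 4 - H
o = 3/3871 (o = 9/(11598 + (4 - 1*(-11))) = 9/(11598 + (4 + 11)) = 9/(11598 + 15) = 9/11613 = 9*(1/11613) = 3/3871 ≈ 0.00077499)
K = 2136795/3871 (K = 3/3871 - 1*(-552) = 3/3871 + 552 = 2136795/3871 ≈ 552.00)
(-12124 + K) + 701*(-5) = (-12124 + 2136795/3871) + 701*(-5) = -44795209/3871 - 3505 = -58363064/3871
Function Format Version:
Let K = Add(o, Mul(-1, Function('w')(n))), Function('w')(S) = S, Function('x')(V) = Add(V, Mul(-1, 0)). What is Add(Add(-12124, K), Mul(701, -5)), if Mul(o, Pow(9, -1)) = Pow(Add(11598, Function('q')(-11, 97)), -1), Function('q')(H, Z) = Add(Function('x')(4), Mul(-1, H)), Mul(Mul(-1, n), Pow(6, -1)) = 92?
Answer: Rational(-58363064, 3871) ≈ -15077.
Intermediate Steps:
Function('x')(V) = V (Function('x')(V) = Add(V, 0) = V)
n = -552 (n = Mul(-6, 92) = -552)
Function('q')(H, Z) = Add(4, Mul(-1, H))
o = Rational(3, 3871) (o = Mul(9, Pow(Add(11598, Add(4, Mul(-1, -11))), -1)) = Mul(9, Pow(Add(11598, Add(4, 11)), -1)) = Mul(9, Pow(Add(11598, 15), -1)) = Mul(9, Pow(11613, -1)) = Mul(9, Rational(1, 11613)) = Rational(3, 3871) ≈ 0.00077499)
K = Rational(2136795, 3871) (K = Add(Rational(3, 3871), Mul(-1, -552)) = Add(Rational(3, 3871), 552) = Rational(2136795, 3871) ≈ 552.00)
Add(Add(-12124, K), Mul(701, -5)) = Add(Add(-12124, Rational(2136795, 3871)), Mul(701, -5)) = Add(Rational(-44795209, 3871), -3505) = Rational(-58363064, 3871)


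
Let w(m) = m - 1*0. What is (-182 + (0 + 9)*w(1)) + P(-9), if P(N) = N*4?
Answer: -209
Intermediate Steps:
P(N) = 4*N
w(m) = m (w(m) = m + 0 = m)
(-182 + (0 + 9)*w(1)) + P(-9) = (-182 + (0 + 9)*1) + 4*(-9) = (-182 + 9*1) - 36 = (-182 + 9) - 36 = -173 - 36 = -209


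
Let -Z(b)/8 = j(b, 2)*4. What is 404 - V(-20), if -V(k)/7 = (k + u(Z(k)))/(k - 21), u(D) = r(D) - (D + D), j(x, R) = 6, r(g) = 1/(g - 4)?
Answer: 392449/1148 ≈ 341.85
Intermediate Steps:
r(g) = 1/(-4 + g)
Z(b) = -192 (Z(b) = -48*4 = -8*24 = -192)
u(D) = 1/(-4 + D) - 2*D (u(D) = 1/(-4 + D) - (D + D) = 1/(-4 + D) - 2*D)
V(k) = -7*(75263/196 + k)/(-21 + k) (V(k) = -7*(k + (1 - 2*(-192)*(-4 - 192))/(-4 - 192))/(k - 21) = -7*(k + (1 - 2*(-192)*(-196))/(-196))/(-21 + k) = -7*(k - (1 - 75264)/196)/(-21 + k) = -7*(k - 1/196*(-75263))/(-21 + k) = -7*(k + 75263/196)/(-21 + k) = -7*(75263/196 + k)/(-21 + k))
404 - V(-20) = 404 - (-75263 - 196*(-20))/(28*(-21 - 20)) = 404 - (-75263 + 3920)/(28*(-41)) = 404 - (-1)*(-71343)/(28*41) = 404 - 1*71343/1148 = 404 - 71343/1148 = 392449/1148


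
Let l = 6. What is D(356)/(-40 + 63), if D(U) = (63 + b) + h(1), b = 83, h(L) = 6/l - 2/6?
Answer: 440/69 ≈ 6.3768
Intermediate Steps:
h(L) = ⅔ (h(L) = 6/6 - 2/6 = 6*(⅙) - 2*⅙ = 1 - ⅓ = ⅔)
D(U) = 440/3 (D(U) = (63 + 83) + ⅔ = 146 + ⅔ = 440/3)
D(356)/(-40 + 63) = (440/3)/(-40 + 63) = (440/3)/23 = (1/23)*(440/3) = 440/69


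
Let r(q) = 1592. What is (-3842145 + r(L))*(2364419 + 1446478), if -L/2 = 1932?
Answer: -14635951906041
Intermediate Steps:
L = -3864 (L = -2*1932 = -3864)
(-3842145 + r(L))*(2364419 + 1446478) = (-3842145 + 1592)*(2364419 + 1446478) = -3840553*3810897 = -14635951906041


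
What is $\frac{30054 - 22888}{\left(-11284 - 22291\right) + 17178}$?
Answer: $- \frac{7166}{16397} \approx -0.43703$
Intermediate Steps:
$\frac{30054 - 22888}{\left(-11284 - 22291\right) + 17178} = \frac{7166}{-33575 + 17178} = \frac{7166}{-16397} = 7166 \left(- \frac{1}{16397}\right) = - \frac{7166}{16397}$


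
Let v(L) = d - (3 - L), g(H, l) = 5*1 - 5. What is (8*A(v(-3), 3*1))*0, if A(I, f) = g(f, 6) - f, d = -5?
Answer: 0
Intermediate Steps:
g(H, l) = 0 (g(H, l) = 5 - 5 = 0)
v(L) = -8 + L (v(L) = -5 - (3 - L) = -5 + (-3 + L) = -8 + L)
A(I, f) = -f (A(I, f) = 0 - f = -f)
(8*A(v(-3), 3*1))*0 = (8*(-3))*0 = -24*0 = 0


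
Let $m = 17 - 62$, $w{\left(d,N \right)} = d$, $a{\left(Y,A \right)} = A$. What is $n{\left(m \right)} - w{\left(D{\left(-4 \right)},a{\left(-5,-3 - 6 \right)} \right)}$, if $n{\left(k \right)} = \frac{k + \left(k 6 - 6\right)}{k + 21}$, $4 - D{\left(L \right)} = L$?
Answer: $\frac{43}{8} \approx 5.375$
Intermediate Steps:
$D{\left(L \right)} = 4 - L$
$m = -45$ ($m = 17 - 62 = -45$)
$n{\left(k \right)} = \frac{-6 + 7 k}{21 + k}$ ($n{\left(k \right)} = \frac{k + \left(6 k - 6\right)}{21 + k} = \frac{k + \left(-6 + 6 k\right)}{21 + k} = \frac{-6 + 7 k}{21 + k}$)
$n{\left(m \right)} - w{\left(D{\left(-4 \right)},a{\left(-5,-3 - 6 \right)} \right)} = \frac{-6 + 7 \left(-45\right)}{21 - 45} - \left(4 - -4\right) = \frac{-6 - 315}{-24} - \left(4 + 4\right) = \left(- \frac{1}{24}\right) \left(-321\right) - 8 = \frac{107}{8} - 8 = \frac{43}{8}$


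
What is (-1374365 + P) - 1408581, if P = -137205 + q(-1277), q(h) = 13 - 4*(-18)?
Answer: -2920066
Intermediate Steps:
q(h) = 85 (q(h) = 13 + 72 = 85)
P = -137120 (P = -137205 + 85 = -137120)
(-1374365 + P) - 1408581 = (-1374365 - 137120) - 1408581 = -1511485 - 1408581 = -2920066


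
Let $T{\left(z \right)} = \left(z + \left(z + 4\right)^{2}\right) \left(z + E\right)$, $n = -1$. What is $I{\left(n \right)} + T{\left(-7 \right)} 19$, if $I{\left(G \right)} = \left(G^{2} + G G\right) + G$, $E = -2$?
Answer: $-341$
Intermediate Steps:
$I{\left(G \right)} = G + 2 G^{2}$ ($I{\left(G \right)} = \left(G^{2} + G^{2}\right) + G = 2 G^{2} + G = G + 2 G^{2}$)
$T{\left(z \right)} = \left(-2 + z\right) \left(z + \left(4 + z\right)^{2}\right)$ ($T{\left(z \right)} = \left(z + \left(z + 4\right)^{2}\right) \left(z - 2\right) = \left(z + \left(4 + z\right)^{2}\right) \left(-2 + z\right) = \left(-2 + z\right) \left(z + \left(4 + z\right)^{2}\right)$)
$I{\left(n \right)} + T{\left(-7 \right)} 19 = - (1 + 2 \left(-1\right)) + \left(-32 + \left(-7\right)^{3} - -14 + 7 \left(-7\right)^{2}\right) 19 = - (1 - 2) + \left(-32 - 343 + 14 + 7 \cdot 49\right) 19 = \left(-1\right) \left(-1\right) + \left(-32 - 343 + 14 + 343\right) 19 = 1 - 342 = -341$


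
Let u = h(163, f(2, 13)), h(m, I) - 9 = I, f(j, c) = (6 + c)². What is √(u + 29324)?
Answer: 7*√606 ≈ 172.32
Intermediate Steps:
h(m, I) = 9 + I
u = 370 (u = 9 + (6 + 13)² = 9 + 19² = 9 + 361 = 370)
√(u + 29324) = √(370 + 29324) = √29694 = 7*√606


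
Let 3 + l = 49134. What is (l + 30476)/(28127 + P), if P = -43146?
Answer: -79607/15019 ≈ -5.3004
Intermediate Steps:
l = 49131 (l = -3 + 49134 = 49131)
(l + 30476)/(28127 + P) = (49131 + 30476)/(28127 - 43146) = 79607/(-15019) = 79607*(-1/15019) = -79607/15019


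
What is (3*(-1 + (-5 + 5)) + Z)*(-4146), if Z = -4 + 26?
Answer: -78774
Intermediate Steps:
Z = 22
(3*(-1 + (-5 + 5)) + Z)*(-4146) = (3*(-1 + (-5 + 5)) + 22)*(-4146) = (3*(-1 + 0) + 22)*(-4146) = (3*(-1) + 22)*(-4146) = (-3 + 22)*(-4146) = 19*(-4146) = -78774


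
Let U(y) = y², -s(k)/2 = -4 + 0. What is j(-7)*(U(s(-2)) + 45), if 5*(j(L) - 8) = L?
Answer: 3597/5 ≈ 719.40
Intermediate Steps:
s(k) = 8 (s(k) = -2*(-4 + 0) = -2*(-4) = 8)
j(L) = 8 + L/5
j(-7)*(U(s(-2)) + 45) = (8 + (⅕)*(-7))*(8² + 45) = (8 - 7/5)*(64 + 45) = (33/5)*109 = 3597/5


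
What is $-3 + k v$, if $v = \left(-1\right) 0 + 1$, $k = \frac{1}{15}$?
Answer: $- \frac{44}{15} \approx -2.9333$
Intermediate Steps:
$k = \frac{1}{15} \approx 0.066667$
$v = 1$ ($v = 0 + 1 = 1$)
$-3 + k v = -3 + \frac{1}{15} \cdot 1 = -3 + \frac{1}{15} = - \frac{44}{15}$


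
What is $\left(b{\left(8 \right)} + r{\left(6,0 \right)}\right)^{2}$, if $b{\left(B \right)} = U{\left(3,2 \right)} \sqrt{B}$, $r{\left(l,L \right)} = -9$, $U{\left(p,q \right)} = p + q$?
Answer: $281 - 180 \sqrt{2} \approx 26.442$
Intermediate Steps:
$b{\left(B \right)} = 5 \sqrt{B}$ ($b{\left(B \right)} = \left(3 + 2\right) \sqrt{B} = 5 \sqrt{B}$)
$\left(b{\left(8 \right)} + r{\left(6,0 \right)}\right)^{2} = \left(5 \sqrt{8} - 9\right)^{2} = \left(5 \cdot 2 \sqrt{2} - 9\right)^{2} = \left(10 \sqrt{2} - 9\right)^{2} = \left(-9 + 10 \sqrt{2}\right)^{2}$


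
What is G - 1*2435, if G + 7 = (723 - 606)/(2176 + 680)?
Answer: -2324745/952 ≈ -2442.0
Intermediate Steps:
G = -6625/952 (G = -7 + (723 - 606)/(2176 + 680) = -7 + 117/2856 = -7 + 117*(1/2856) = -7 + 39/952 = -6625/952 ≈ -6.9590)
G - 1*2435 = -6625/952 - 1*2435 = -6625/952 - 2435 = -2324745/952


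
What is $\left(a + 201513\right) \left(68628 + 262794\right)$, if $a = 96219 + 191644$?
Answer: $162189972672$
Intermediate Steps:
$a = 287863$
$\left(a + 201513\right) \left(68628 + 262794\right) = \left(287863 + 201513\right) \left(68628 + 262794\right) = 489376 \cdot 331422 = 162189972672$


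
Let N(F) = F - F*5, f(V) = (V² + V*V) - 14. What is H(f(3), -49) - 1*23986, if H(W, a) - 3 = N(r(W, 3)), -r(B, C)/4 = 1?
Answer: -23967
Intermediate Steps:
r(B, C) = -4 (r(B, C) = -4*1 = -4)
f(V) = -14 + 2*V² (f(V) = (V² + V²) - 14 = 2*V² - 14 = -14 + 2*V²)
N(F) = -4*F (N(F) = F - 5*F = -4*F)
H(W, a) = 19 (H(W, a) = 3 - 4*(-4) = 3 + 16 = 19)
H(f(3), -49) - 1*23986 = 19 - 1*23986 = 19 - 23986 = -23967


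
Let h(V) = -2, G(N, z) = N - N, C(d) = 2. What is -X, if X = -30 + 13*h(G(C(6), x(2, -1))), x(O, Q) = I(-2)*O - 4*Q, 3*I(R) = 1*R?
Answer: 56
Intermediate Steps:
I(R) = R/3 (I(R) = (1*R)/3 = R/3)
x(O, Q) = -4*Q - 2*O/3 (x(O, Q) = ((1/3)*(-2))*O - 4*Q = -2*O/3 - 4*Q = -4*Q - 2*O/3)
G(N, z) = 0
X = -56 (X = -30 + 13*(-2) = -30 - 26 = -56)
-X = -1*(-56) = 56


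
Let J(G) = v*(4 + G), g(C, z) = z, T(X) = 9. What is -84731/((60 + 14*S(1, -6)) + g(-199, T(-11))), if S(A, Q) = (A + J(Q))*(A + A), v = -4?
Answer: -84731/321 ≈ -263.96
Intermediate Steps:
J(G) = -16 - 4*G (J(G) = -4*(4 + G) = -16 - 4*G)
S(A, Q) = 2*A*(-16 + A - 4*Q) (S(A, Q) = (A + (-16 - 4*Q))*(A + A) = (-16 + A - 4*Q)*(2*A) = 2*A*(-16 + A - 4*Q))
-84731/((60 + 14*S(1, -6)) + g(-199, T(-11))) = -84731/((60 + 14*(2*1*(-16 + 1 - 4*(-6)))) + 9) = -84731/((60 + 14*(2*1*(-16 + 1 + 24))) + 9) = -84731/((60 + 14*(2*1*9)) + 9) = -84731/((60 + 14*18) + 9) = -84731/((60 + 252) + 9) = -84731/(312 + 9) = -84731/321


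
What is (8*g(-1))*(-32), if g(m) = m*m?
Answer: -256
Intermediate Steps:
g(m) = m²
(8*g(-1))*(-32) = (8*(-1)²)*(-32) = (8*1)*(-32) = 8*(-32) = -256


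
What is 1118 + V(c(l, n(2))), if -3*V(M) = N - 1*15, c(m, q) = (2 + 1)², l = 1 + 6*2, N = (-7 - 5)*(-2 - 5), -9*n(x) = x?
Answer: 1095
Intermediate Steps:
n(x) = -x/9
N = 84 (N = -12*(-7) = 84)
l = 13 (l = 1 + 12 = 13)
c(m, q) = 9 (c(m, q) = 3² = 9)
V(M) = -23 (V(M) = -(84 - 1*15)/3 = -(84 - 15)/3 = -⅓*69 = -23)
1118 + V(c(l, n(2))) = 1118 - 23 = 1095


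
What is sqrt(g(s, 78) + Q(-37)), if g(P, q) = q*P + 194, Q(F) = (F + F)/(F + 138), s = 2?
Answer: 2*sqrt(890719)/101 ≈ 18.689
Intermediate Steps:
Q(F) = 2*F/(138 + F) (Q(F) = (2*F)/(138 + F) = 2*F/(138 + F))
g(P, q) = 194 + P*q (g(P, q) = P*q + 194 = 194 + P*q)
sqrt(g(s, 78) + Q(-37)) = sqrt((194 + 2*78) + 2*(-37)/(138 - 37)) = sqrt((194 + 156) + 2*(-37)/101) = sqrt(350 + 2*(-37)*(1/101)) = sqrt(350 - 74/101) = sqrt(35276/101) = 2*sqrt(890719)/101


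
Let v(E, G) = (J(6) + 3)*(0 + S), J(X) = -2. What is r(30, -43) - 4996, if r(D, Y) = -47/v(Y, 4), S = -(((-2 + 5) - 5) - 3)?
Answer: -25027/5 ≈ -5005.4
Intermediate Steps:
S = 5 (S = -((3 - 5) - 3) = -(-2 - 3) = -1*(-5) = 5)
v(E, G) = 5 (v(E, G) = (-2 + 3)*(0 + 5) = 1*5 = 5)
r(D, Y) = -47/5
r(30, -43) - 4996 = -47/5 - 4996 = -25027/5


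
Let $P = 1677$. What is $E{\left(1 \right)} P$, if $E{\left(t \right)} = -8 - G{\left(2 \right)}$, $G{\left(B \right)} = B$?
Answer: $-16770$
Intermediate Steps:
$E{\left(t \right)} = -10$ ($E{\left(t \right)} = -8 - 2 = -10$)
$E{\left(1 \right)} P = \left(-10\right) 1677 = -16770$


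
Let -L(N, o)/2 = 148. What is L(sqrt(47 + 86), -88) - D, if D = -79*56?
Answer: 4128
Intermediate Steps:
L(N, o) = -296 (L(N, o) = -2*148 = -296)
D = -4424
L(sqrt(47 + 86), -88) - D = -296 - 1*(-4424) = -296 + 4424 = 4128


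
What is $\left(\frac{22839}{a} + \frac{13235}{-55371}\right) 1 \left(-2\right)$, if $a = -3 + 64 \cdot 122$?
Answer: $- \frac{2322638188}{432170655} \approx -5.3744$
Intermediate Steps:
$a = 7805$ ($a = -3 + 7808 = 7805$)
$\left(\frac{22839}{a} + \frac{13235}{-55371}\right) 1 \left(-2\right) = \left(\frac{22839}{7805} + \frac{13235}{-55371}\right) 1 \left(-2\right) = \left(22839 \cdot \frac{1}{7805} + 13235 \left(- \frac{1}{55371}\right)\right) \left(-2\right) = \left(\frac{22839}{7805} - \frac{13235}{55371}\right) \left(-2\right) = \frac{1161319094}{432170655} \left(-2\right) = - \frac{2322638188}{432170655}$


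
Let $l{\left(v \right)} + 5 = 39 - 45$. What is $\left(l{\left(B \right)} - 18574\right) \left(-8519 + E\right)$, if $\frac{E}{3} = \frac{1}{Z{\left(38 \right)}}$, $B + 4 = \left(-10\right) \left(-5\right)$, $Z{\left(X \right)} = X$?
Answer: $\frac{6016317615}{38} \approx 1.5832 \cdot 10^{8}$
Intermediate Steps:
$B = 46$ ($B = -4 - -50 = -4 + 50 = 46$)
$l{\left(v \right)} = -11$ ($l{\left(v \right)} = -5 + \left(39 - 45\right) = -5 - 6 = -11$)
$E = \frac{3}{38} \approx 0.078947$
$\left(l{\left(B \right)} - 18574\right) \left(-8519 + E\right) = \left(-11 - 18574\right) \left(-8519 + \frac{3}{38}\right) = \left(-18585\right) \left(- \frac{323719}{38}\right) = \frac{6016317615}{38}$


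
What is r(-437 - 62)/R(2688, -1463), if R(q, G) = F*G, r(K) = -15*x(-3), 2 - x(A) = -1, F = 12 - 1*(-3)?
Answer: 3/1463 ≈ 0.0020506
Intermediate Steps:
F = 15 (F = 12 + 3 = 15)
x(A) = 3 (x(A) = 2 - 1*(-1) = 2 + 1 = 3)
r(K) = -45 (r(K) = -15*3 = -45)
R(q, G) = 15*G
r(-437 - 62)/R(2688, -1463) = -45/(15*(-1463)) = -45/(-21945) = -45*(-1/21945) = 3/1463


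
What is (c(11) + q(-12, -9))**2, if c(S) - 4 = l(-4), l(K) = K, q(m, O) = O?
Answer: 81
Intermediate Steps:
c(S) = 0 (c(S) = 4 - 4 = 0)
(c(11) + q(-12, -9))**2 = (0 - 9)**2 = (-9)**2 = 81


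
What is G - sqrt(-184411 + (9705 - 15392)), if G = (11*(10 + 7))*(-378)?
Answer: -70686 - 3*I*sqrt(21122) ≈ -70686.0 - 436.0*I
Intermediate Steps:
G = -70686 (G = (11*17)*(-378) = 187*(-378) = -70686)
G - sqrt(-184411 + (9705 - 15392)) = -70686 - sqrt(-184411 + (9705 - 15392)) = -70686 - sqrt(-184411 - 5687) = -70686 - sqrt(-190098) = -70686 - 3*I*sqrt(21122)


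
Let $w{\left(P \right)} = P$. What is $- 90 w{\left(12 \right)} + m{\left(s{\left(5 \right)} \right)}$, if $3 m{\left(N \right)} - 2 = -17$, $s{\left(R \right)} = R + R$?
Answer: $-1085$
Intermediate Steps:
$s{\left(R \right)} = 2 R$
$m{\left(N \right)} = -5$ ($m{\left(N \right)} = \frac{2}{3} + \frac{1}{3} \left(-17\right) = \frac{2}{3} - \frac{17}{3} = -5$)
$- 90 w{\left(12 \right)} + m{\left(s{\left(5 \right)} \right)} = \left(-90\right) 12 - 5 = -1080 - 5 = -1085$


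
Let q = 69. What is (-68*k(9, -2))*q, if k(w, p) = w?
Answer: -42228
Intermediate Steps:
(-68*k(9, -2))*q = -68*9*69 = -612*69 = -42228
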